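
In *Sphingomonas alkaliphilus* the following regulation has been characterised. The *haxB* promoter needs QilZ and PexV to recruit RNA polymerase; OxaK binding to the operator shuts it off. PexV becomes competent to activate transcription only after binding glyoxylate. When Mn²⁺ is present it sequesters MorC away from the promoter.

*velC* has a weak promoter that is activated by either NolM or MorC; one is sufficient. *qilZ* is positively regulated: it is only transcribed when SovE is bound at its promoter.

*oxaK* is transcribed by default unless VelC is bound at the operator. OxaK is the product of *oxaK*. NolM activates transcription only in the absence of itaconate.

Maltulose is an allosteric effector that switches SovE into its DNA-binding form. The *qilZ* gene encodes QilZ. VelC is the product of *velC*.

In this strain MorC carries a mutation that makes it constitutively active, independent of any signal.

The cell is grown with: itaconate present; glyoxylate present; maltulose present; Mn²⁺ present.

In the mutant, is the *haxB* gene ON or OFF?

Itaconate is present, so NolM is inactive.
MorC is constitutively active in this strain.
Activator MorC is present, so *velC* is transcribed.
So VelC is produced and active.
With repressor VelC bound, *oxaK* is not transcribed.
So OxaK is not produced.
Maltulose is present, so SovE is active.
No repressor is bound and SovE is active, so *qilZ* is transcribed.
So QilZ is produced and active.
Glyoxylate is present, so PexV is active.
No repressor is bound and QilZ and PexV are active, so *haxB* is transcribed.

ON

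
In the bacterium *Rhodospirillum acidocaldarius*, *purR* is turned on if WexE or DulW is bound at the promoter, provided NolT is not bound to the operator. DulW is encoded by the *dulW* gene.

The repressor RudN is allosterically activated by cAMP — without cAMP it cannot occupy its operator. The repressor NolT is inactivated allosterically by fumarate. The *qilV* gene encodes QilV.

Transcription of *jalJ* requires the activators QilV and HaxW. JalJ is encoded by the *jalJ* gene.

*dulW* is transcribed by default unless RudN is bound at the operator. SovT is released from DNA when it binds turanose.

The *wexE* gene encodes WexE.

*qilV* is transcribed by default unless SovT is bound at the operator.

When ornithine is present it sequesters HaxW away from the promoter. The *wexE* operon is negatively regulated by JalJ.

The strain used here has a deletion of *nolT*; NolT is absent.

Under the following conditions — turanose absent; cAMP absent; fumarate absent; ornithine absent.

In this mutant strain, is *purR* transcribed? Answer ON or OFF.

NolT is non-functional in this strain, so it has no effect.
Turanose is absent, so SovT is active.
With repressor SovT bound, *qilV* is not transcribed.
So QilV is not produced.
Ornithine is absent, so HaxW is active.
Required activator QilV is absent, so *jalJ* is not transcribed.
So JalJ is not produced.
With no repressor bound, *wexE* is transcribed.
So WexE is produced and active.
cAMP is absent, so RudN is inactive.
With no repressor bound, *dulW* is transcribed.
So DulW is produced and active.
Activator WexE is present, so *purR* is transcribed.

ON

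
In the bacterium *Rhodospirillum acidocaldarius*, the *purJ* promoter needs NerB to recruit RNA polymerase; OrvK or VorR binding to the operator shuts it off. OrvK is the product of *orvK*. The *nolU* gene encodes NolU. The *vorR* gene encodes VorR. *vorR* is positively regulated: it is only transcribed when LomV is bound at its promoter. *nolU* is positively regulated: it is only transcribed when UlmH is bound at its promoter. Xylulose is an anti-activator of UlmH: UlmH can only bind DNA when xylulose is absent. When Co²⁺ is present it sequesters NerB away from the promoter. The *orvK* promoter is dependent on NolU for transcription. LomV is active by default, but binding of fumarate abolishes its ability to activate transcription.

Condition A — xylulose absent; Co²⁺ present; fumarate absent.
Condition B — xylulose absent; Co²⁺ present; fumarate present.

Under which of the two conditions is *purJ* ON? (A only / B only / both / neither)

neither

Condition A:
Xylulose is absent, so UlmH is active.
No repressor is bound and UlmH is active, so *nolU* is transcribed.
So NolU is produced and active.
No repressor is bound and NolU is active, so *orvK* is transcribed.
So OrvK is produced and active.
Co²⁺ is present, so NerB is inactive.
Fumarate is absent, so LomV is active.
No repressor is bound and LomV is active, so *vorR* is transcribed.
So VorR is produced and active.
With repressor OrvK bound, *purJ* is not transcribed.
→ *purJ* is OFF in A.
Condition B:
Xylulose is absent, so UlmH is active.
No repressor is bound and UlmH is active, so *nolU* is transcribed.
So NolU is produced and active.
No repressor is bound and NolU is active, so *orvK* is transcribed.
So OrvK is produced and active.
Co²⁺ is present, so NerB is inactive.
Fumarate is present, so LomV is inactive.
Required activator LomV is absent, so *vorR* is not transcribed.
So VorR is not produced.
With repressor OrvK bound, *purJ* is not transcribed.
→ *purJ* is OFF in B.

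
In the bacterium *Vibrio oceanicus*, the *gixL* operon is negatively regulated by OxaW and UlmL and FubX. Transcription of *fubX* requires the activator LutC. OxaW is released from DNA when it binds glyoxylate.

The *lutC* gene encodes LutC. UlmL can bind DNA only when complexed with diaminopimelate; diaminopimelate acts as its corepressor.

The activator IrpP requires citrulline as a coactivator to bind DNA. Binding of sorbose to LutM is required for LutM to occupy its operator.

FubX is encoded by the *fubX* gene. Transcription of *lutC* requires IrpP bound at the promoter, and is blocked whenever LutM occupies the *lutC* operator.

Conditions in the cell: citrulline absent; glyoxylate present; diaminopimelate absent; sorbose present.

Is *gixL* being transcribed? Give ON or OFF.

ON

Glyoxylate is present, so OxaW is inactive.
Diaminopimelate is absent, so UlmL is inactive.
Citrulline is absent, so IrpP is inactive.
Sorbose is present, so LutM is active.
With repressor LutM bound, *lutC* is not transcribed.
So LutC is not produced.
Required activator LutC is absent, so *fubX* is not transcribed.
So FubX is not produced.
With no repressor bound, *gixL* is transcribed.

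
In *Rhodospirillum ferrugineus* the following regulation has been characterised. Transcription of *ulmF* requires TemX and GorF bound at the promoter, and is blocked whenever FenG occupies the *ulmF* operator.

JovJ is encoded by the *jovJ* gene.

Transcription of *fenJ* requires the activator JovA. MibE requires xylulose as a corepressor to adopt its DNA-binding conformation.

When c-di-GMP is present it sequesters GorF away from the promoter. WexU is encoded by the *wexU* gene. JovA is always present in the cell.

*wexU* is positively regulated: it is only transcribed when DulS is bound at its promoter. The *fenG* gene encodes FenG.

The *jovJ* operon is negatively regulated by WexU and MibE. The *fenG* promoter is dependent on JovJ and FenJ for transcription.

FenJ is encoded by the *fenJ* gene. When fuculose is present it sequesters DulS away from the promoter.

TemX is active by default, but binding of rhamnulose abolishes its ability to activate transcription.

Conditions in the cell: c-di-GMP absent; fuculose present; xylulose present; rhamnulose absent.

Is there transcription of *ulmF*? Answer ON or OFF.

Fuculose is present, so DulS is inactive.
Required activator DulS is absent, so *wexU* is not transcribed.
So WexU is not produced.
Xylulose is present, so MibE is active.
With repressor MibE bound, *jovJ* is not transcribed.
So JovJ is not produced.
JovA is produced constitutively and is active.
No repressor is bound and JovA is active, so *fenJ* is transcribed.
So FenJ is produced and active.
Required activator JovJ is absent, so *fenG* is not transcribed.
So FenG is not produced.
Rhamnulose is absent, so TemX is active.
c-di-GMP is absent, so GorF is active.
No repressor is bound and TemX and GorF are active, so *ulmF* is transcribed.

ON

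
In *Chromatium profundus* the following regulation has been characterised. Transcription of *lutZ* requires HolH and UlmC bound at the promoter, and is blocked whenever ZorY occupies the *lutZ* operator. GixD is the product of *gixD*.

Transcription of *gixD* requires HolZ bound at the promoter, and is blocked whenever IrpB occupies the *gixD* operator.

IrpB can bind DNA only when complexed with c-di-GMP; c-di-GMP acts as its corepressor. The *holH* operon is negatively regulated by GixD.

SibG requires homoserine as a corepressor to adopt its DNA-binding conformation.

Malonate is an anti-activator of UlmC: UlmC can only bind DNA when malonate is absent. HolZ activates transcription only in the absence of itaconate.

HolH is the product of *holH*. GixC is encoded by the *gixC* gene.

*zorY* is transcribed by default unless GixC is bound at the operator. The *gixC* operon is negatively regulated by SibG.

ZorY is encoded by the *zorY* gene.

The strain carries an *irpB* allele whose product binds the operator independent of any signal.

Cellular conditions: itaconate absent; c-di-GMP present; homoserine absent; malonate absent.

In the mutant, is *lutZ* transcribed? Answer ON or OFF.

ON

IrpB is constitutively active in this strain.
Itaconate is absent, so HolZ is active.
With repressor IrpB bound, *gixD* is not transcribed.
So GixD is not produced.
With no repressor bound, *holH* is transcribed.
So HolH is produced and active.
Malonate is absent, so UlmC is active.
Homoserine is absent, so SibG is inactive.
With no repressor bound, *gixC* is transcribed.
So GixC is produced and active.
With repressor GixC bound, *zorY* is not transcribed.
So ZorY is not produced.
No repressor is bound and HolH and UlmC are active, so *lutZ* is transcribed.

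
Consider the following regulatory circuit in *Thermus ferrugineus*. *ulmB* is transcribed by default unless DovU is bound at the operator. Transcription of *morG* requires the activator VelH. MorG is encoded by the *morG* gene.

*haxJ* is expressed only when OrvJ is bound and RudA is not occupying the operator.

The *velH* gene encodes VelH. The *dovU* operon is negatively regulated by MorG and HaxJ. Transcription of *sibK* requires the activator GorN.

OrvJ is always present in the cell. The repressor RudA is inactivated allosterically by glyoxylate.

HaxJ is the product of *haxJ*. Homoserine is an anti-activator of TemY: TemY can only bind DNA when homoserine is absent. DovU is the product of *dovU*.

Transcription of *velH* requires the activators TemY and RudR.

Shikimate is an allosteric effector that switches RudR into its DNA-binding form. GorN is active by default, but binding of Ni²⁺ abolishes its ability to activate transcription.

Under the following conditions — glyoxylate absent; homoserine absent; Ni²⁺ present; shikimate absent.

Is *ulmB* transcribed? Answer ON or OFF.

Homoserine is absent, so TemY is active.
Shikimate is absent, so RudR is inactive.
Required activator RudR is absent, so *velH* is not transcribed.
So VelH is not produced.
Required activator VelH is absent, so *morG* is not transcribed.
So MorG is not produced.
Glyoxylate is absent, so RudA is active.
OrvJ is produced constitutively and is active.
With repressor RudA bound, *haxJ* is not transcribed.
So HaxJ is not produced.
With no repressor bound, *dovU* is transcribed.
So DovU is produced and active.
With repressor DovU bound, *ulmB* is not transcribed.

OFF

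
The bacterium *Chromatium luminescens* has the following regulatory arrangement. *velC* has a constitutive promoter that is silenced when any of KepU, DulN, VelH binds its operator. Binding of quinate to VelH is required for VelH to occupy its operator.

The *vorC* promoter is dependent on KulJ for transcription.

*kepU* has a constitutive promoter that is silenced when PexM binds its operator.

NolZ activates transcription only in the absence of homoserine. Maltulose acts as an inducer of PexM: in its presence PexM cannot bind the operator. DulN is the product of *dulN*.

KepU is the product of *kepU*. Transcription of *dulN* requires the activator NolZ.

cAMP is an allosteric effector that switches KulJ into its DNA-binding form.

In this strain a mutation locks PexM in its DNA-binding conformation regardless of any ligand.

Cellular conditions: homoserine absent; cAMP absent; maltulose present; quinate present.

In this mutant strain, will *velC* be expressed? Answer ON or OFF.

PexM is constitutively active in this strain.
With repressor PexM bound, *kepU* is not transcribed.
So KepU is not produced.
Homoserine is absent, so NolZ is active.
No repressor is bound and NolZ is active, so *dulN* is transcribed.
So DulN is produced and active.
Quinate is present, so VelH is active.
With repressor DulN bound, *velC* is not transcribed.

OFF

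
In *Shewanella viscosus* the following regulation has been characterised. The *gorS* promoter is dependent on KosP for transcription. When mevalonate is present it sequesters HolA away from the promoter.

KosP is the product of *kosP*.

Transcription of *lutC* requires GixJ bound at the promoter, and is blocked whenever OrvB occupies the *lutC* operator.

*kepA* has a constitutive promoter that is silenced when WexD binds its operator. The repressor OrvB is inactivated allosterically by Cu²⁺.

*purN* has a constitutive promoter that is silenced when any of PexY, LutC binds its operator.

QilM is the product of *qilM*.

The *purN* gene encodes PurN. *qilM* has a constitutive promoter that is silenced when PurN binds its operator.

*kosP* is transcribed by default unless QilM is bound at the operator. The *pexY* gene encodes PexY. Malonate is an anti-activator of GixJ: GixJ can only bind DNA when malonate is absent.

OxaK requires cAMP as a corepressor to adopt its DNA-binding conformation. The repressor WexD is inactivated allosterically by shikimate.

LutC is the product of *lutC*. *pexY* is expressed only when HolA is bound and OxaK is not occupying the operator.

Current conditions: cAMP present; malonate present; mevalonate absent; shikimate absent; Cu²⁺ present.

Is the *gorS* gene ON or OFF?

Mevalonate is absent, so HolA is active.
cAMP is present, so OxaK is active.
With repressor OxaK bound, *pexY* is not transcribed.
So PexY is not produced.
Malonate is present, so GixJ is inactive.
Cu²⁺ is present, so OrvB is inactive.
Required activator GixJ is absent, so *lutC* is not transcribed.
So LutC is not produced.
With no repressor bound, *purN* is transcribed.
So PurN is produced and active.
With repressor PurN bound, *qilM* is not transcribed.
So QilM is not produced.
With no repressor bound, *kosP* is transcribed.
So KosP is produced and active.
No repressor is bound and KosP is active, so *gorS* is transcribed.

ON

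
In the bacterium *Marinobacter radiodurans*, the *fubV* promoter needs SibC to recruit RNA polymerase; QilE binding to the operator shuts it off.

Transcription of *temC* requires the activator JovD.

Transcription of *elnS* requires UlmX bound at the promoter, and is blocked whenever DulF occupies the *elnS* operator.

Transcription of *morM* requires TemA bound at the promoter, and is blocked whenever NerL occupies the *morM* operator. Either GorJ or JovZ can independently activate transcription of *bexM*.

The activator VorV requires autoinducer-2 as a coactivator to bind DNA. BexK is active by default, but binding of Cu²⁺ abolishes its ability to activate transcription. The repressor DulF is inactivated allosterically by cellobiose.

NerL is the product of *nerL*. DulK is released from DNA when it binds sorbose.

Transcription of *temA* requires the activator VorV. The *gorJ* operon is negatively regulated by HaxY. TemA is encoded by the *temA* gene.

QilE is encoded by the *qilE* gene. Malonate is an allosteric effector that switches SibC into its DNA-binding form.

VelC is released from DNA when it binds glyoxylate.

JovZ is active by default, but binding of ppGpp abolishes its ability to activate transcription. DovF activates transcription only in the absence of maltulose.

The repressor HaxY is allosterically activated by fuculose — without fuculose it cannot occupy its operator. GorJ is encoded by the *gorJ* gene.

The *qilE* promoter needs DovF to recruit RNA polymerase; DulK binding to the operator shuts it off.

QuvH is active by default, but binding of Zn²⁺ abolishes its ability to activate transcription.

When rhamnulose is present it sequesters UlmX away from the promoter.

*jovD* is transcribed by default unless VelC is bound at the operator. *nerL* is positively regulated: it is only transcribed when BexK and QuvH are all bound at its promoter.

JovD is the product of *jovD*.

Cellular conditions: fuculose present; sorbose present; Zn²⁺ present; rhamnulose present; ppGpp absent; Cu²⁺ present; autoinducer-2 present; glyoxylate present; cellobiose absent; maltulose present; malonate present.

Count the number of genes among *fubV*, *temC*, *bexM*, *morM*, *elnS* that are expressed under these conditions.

4

Malonate is present, so SibC is active.
Sorbose is present, so DulK is inactive.
Maltulose is present, so DovF is inactive.
Required activator DovF is absent, so *qilE* is not transcribed.
So QilE is not produced.
No repressor is bound and SibC is active, so *fubV* is transcribed.
→ *fubV* is ON.
Glyoxylate is present, so VelC is inactive.
With no repressor bound, *jovD* is transcribed.
So JovD is produced and active.
No repressor is bound and JovD is active, so *temC* is transcribed.
→ *temC* is ON.
Fuculose is present, so HaxY is active.
With repressor HaxY bound, *gorJ* is not transcribed.
So GorJ is not produced.
ppGpp is absent, so JovZ is active.
Activator JovZ is present, so *bexM* is transcribed.
→ *bexM* is ON.
Cu²⁺ is present, so BexK is inactive.
Zn²⁺ is present, so QuvH is inactive.
Required activator BexK is absent, so *nerL* is not transcribed.
So NerL is not produced.
Autoinducer-2 is present, so VorV is active.
No repressor is bound and VorV is active, so *temA* is transcribed.
So TemA is produced and active.
No repressor is bound and TemA is active, so *morM* is transcribed.
→ *morM* is ON.
Cellobiose is absent, so DulF is active.
Rhamnulose is present, so UlmX is inactive.
With repressor DulF bound, *elnS* is not transcribed.
→ *elnS* is OFF.
4 of the 5 genes are transcribed.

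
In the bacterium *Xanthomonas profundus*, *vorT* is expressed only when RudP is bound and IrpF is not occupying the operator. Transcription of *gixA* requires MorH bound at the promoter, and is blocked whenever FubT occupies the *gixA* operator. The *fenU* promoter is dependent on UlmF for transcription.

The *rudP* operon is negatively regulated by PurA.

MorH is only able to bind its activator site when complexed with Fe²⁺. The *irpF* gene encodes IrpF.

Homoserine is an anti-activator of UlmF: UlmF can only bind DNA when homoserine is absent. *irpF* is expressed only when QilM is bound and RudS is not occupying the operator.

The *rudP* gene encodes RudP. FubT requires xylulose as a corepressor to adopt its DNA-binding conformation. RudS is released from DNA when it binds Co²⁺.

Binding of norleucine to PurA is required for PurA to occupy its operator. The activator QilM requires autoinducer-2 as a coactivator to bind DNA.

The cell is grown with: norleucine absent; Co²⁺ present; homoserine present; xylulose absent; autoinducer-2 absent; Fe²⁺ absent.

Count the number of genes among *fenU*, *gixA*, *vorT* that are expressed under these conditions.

Homoserine is present, so UlmF is inactive.
Required activator UlmF is absent, so *fenU* is not transcribed.
→ *fenU* is OFF.
Fe²⁺ is absent, so MorH is inactive.
Xylulose is absent, so FubT is inactive.
Required activator MorH is absent, so *gixA* is not transcribed.
→ *gixA* is OFF.
Co²⁺ is present, so RudS is inactive.
Autoinducer-2 is absent, so QilM is inactive.
Required activator QilM is absent, so *irpF* is not transcribed.
So IrpF is not produced.
Norleucine is absent, so PurA is inactive.
With no repressor bound, *rudP* is transcribed.
So RudP is produced and active.
No repressor is bound and RudP is active, so *vorT* is transcribed.
→ *vorT* is ON.
1 of the 3 genes is transcribed.

1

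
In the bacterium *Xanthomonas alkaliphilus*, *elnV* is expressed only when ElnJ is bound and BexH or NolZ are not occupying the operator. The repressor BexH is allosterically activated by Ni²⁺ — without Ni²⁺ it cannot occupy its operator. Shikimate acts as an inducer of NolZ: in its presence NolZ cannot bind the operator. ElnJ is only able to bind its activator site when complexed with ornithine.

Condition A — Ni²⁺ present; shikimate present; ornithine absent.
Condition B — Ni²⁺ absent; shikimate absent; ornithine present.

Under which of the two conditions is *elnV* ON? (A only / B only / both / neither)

neither

Condition A:
Ni²⁺ is present, so BexH is active.
Shikimate is present, so NolZ is inactive.
Ornithine is absent, so ElnJ is inactive.
With repressor BexH bound, *elnV* is not transcribed.
→ *elnV* is OFF in A.
Condition B:
Ni²⁺ is absent, so BexH is inactive.
Shikimate is absent, so NolZ is active.
Ornithine is present, so ElnJ is active.
With repressor NolZ bound, *elnV* is not transcribed.
→ *elnV* is OFF in B.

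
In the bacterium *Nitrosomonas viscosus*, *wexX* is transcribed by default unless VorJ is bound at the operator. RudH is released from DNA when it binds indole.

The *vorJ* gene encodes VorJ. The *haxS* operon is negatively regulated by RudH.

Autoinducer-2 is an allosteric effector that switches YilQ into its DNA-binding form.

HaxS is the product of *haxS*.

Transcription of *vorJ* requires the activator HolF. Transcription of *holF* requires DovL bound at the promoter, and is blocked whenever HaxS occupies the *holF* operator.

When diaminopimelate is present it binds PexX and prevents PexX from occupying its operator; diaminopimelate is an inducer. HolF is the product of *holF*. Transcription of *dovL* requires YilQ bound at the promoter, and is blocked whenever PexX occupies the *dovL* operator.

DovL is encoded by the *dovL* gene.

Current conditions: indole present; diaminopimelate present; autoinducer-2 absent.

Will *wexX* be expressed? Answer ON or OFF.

Indole is present, so RudH is inactive.
With no repressor bound, *haxS* is transcribed.
So HaxS is produced and active.
Autoinducer-2 is absent, so YilQ is inactive.
Diaminopimelate is present, so PexX is inactive.
Required activator YilQ is absent, so *dovL* is not transcribed.
So DovL is not produced.
With repressor HaxS bound, *holF* is not transcribed.
So HolF is not produced.
Required activator HolF is absent, so *vorJ* is not transcribed.
So VorJ is not produced.
With no repressor bound, *wexX* is transcribed.

ON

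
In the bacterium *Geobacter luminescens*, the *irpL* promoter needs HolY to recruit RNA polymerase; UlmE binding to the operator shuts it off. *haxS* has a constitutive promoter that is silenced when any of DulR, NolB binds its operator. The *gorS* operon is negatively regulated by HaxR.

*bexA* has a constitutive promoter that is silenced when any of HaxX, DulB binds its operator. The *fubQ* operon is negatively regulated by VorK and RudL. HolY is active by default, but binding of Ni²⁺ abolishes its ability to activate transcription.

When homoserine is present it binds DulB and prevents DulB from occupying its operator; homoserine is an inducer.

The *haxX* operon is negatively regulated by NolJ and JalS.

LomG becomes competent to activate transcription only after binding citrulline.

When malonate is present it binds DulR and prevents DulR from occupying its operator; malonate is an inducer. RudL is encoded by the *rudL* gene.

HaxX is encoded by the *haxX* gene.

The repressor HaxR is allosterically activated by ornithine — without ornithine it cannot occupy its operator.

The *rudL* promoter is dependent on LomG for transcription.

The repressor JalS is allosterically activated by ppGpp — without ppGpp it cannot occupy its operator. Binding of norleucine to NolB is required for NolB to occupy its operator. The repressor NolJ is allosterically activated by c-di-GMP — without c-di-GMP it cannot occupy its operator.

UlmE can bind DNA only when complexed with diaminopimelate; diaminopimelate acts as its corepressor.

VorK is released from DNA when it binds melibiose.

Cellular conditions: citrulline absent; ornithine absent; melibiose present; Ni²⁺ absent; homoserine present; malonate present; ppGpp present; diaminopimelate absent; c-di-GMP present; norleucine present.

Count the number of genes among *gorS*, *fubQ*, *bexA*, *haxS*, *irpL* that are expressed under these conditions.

4

Ornithine is absent, so HaxR is inactive.
With no repressor bound, *gorS* is transcribed.
→ *gorS* is ON.
Melibiose is present, so VorK is inactive.
Citrulline is absent, so LomG is inactive.
Required activator LomG is absent, so *rudL* is not transcribed.
So RudL is not produced.
With no repressor bound, *fubQ* is transcribed.
→ *fubQ* is ON.
c-di-GMP is present, so NolJ is active.
ppGpp is present, so JalS is active.
With repressor NolJ bound, *haxX* is not transcribed.
So HaxX is not produced.
Homoserine is present, so DulB is inactive.
With no repressor bound, *bexA* is transcribed.
→ *bexA* is ON.
Malonate is present, so DulR is inactive.
Norleucine is present, so NolB is active.
With repressor NolB bound, *haxS* is not transcribed.
→ *haxS* is OFF.
Ni²⁺ is absent, so HolY is active.
Diaminopimelate is absent, so UlmE is inactive.
No repressor is bound and HolY is active, so *irpL* is transcribed.
→ *irpL* is ON.
4 of the 5 genes are transcribed.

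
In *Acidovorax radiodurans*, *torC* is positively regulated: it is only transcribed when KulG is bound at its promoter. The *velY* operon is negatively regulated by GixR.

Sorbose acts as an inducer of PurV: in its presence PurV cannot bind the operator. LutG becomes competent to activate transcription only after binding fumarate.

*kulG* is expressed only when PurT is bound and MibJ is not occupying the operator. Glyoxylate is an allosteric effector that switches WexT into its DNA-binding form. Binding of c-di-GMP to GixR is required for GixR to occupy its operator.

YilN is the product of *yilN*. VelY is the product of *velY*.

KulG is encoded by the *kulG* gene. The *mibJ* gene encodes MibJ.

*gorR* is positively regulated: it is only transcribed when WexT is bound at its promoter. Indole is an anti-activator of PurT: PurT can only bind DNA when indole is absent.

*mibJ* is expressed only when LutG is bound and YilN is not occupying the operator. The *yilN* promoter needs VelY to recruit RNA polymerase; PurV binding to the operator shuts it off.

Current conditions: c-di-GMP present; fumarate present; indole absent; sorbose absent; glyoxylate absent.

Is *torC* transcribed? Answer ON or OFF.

c-di-GMP is present, so GixR is active.
With repressor GixR bound, *velY* is not transcribed.
So VelY is not produced.
Sorbose is absent, so PurV is active.
With repressor PurV bound, *yilN* is not transcribed.
So YilN is not produced.
Fumarate is present, so LutG is active.
No repressor is bound and LutG is active, so *mibJ* is transcribed.
So MibJ is produced and active.
Indole is absent, so PurT is active.
With repressor MibJ bound, *kulG* is not transcribed.
So KulG is not produced.
Required activator KulG is absent, so *torC* is not transcribed.

OFF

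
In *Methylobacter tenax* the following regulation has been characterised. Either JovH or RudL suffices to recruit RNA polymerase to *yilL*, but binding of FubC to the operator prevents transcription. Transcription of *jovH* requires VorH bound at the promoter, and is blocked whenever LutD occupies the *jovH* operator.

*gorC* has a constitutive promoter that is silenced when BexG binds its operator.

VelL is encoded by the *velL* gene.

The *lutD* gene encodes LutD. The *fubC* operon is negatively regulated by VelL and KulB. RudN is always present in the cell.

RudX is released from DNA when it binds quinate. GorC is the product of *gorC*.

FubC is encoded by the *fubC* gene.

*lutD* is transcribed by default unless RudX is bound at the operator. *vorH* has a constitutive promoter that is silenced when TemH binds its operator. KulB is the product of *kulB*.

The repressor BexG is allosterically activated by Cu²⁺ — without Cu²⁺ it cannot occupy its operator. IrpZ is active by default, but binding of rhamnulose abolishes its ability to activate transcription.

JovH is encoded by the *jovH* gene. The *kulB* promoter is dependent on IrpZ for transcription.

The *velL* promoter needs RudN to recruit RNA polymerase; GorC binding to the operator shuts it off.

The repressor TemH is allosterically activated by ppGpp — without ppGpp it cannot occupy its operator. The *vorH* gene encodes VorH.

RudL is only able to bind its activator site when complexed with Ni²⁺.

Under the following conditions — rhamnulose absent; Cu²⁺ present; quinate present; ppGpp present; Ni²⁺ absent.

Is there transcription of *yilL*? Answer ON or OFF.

Quinate is present, so RudX is inactive.
With no repressor bound, *lutD* is transcribed.
So LutD is produced and active.
ppGpp is present, so TemH is active.
With repressor TemH bound, *vorH* is not transcribed.
So VorH is not produced.
With repressor LutD bound, *jovH* is not transcribed.
So JovH is not produced.
RudN is produced constitutively and is active.
Cu²⁺ is present, so BexG is active.
With repressor BexG bound, *gorC* is not transcribed.
So GorC is not produced.
No repressor is bound and RudN is active, so *velL* is transcribed.
So VelL is produced and active.
Rhamnulose is absent, so IrpZ is active.
No repressor is bound and IrpZ is active, so *kulB* is transcribed.
So KulB is produced and active.
With repressor VelL bound, *fubC* is not transcribed.
So FubC is not produced.
Ni²⁺ is absent, so RudL is inactive.
No activator is available at the *yilL* promoter, so *yilL* is not transcribed.

OFF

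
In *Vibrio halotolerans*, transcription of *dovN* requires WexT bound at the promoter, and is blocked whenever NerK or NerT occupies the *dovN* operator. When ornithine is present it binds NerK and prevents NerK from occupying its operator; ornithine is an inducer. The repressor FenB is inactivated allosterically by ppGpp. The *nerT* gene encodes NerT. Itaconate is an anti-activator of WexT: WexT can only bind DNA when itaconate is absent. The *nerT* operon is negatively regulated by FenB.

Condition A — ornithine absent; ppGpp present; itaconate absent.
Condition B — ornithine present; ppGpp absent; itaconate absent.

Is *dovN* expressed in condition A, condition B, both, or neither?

B only

Condition A:
Ornithine is absent, so NerK is active.
ppGpp is present, so FenB is inactive.
With no repressor bound, *nerT* is transcribed.
So NerT is produced and active.
Itaconate is absent, so WexT is active.
With repressor NerK bound, *dovN* is not transcribed.
→ *dovN* is OFF in A.
Condition B:
Ornithine is present, so NerK is inactive.
ppGpp is absent, so FenB is active.
With repressor FenB bound, *nerT* is not transcribed.
So NerT is not produced.
Itaconate is absent, so WexT is active.
No repressor is bound and WexT is active, so *dovN* is transcribed.
→ *dovN* is ON in B.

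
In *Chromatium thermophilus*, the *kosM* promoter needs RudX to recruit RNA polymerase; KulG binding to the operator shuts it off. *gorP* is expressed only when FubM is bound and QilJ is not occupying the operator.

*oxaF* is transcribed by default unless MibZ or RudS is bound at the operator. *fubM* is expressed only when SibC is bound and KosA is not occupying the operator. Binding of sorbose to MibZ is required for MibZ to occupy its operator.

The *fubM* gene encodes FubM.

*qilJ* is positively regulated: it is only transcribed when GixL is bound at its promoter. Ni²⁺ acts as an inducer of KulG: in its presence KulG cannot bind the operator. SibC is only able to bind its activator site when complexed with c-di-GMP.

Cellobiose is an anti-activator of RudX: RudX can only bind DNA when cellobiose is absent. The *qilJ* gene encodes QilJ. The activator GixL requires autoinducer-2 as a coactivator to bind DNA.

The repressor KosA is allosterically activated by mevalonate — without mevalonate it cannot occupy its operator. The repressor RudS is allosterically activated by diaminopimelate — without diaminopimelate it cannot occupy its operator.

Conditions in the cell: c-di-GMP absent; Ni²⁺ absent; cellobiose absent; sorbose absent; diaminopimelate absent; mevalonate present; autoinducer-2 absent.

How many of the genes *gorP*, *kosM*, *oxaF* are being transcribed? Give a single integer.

Mevalonate is present, so KosA is active.
c-di-GMP is absent, so SibC is inactive.
With repressor KosA bound, *fubM* is not transcribed.
So FubM is not produced.
Autoinducer-2 is absent, so GixL is inactive.
Required activator GixL is absent, so *qilJ* is not transcribed.
So QilJ is not produced.
Required activator FubM is absent, so *gorP* is not transcribed.
→ *gorP* is OFF.
Cellobiose is absent, so RudX is active.
Ni²⁺ is absent, so KulG is active.
With repressor KulG bound, *kosM* is not transcribed.
→ *kosM* is OFF.
Sorbose is absent, so MibZ is inactive.
Diaminopimelate is absent, so RudS is inactive.
With no repressor bound, *oxaF* is transcribed.
→ *oxaF* is ON.
1 of the 3 genes is transcribed.

1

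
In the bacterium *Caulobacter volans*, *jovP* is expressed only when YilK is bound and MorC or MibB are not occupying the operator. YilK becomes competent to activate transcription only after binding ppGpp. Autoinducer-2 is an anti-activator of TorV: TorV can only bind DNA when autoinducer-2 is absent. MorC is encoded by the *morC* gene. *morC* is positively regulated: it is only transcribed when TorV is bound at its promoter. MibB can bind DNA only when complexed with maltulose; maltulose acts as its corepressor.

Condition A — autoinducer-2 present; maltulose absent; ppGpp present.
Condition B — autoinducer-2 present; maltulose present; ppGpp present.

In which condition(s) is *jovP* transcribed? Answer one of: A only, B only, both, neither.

A only

Condition A:
Autoinducer-2 is present, so TorV is inactive.
Required activator TorV is absent, so *morC* is not transcribed.
So MorC is not produced.
Maltulose is absent, so MibB is inactive.
ppGpp is present, so YilK is active.
No repressor is bound and YilK is active, so *jovP* is transcribed.
→ *jovP* is ON in A.
Condition B:
Autoinducer-2 is present, so TorV is inactive.
Required activator TorV is absent, so *morC* is not transcribed.
So MorC is not produced.
Maltulose is present, so MibB is active.
ppGpp is present, so YilK is active.
With repressor MibB bound, *jovP* is not transcribed.
→ *jovP* is OFF in B.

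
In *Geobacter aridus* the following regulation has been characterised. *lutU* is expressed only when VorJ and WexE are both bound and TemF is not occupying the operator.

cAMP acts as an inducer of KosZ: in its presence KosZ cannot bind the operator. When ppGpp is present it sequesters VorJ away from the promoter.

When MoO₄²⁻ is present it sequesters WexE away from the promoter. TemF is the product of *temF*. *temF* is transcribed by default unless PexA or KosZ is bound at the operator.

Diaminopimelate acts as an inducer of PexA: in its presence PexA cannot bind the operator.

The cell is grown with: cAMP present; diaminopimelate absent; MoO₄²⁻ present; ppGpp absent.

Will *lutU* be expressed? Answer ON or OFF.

Diaminopimelate is absent, so PexA is active.
cAMP is present, so KosZ is inactive.
With repressor PexA bound, *temF* is not transcribed.
So TemF is not produced.
ppGpp is absent, so VorJ is active.
MoO₄²⁻ is present, so WexE is inactive.
Required activator WexE is absent, so *lutU* is not transcribed.

OFF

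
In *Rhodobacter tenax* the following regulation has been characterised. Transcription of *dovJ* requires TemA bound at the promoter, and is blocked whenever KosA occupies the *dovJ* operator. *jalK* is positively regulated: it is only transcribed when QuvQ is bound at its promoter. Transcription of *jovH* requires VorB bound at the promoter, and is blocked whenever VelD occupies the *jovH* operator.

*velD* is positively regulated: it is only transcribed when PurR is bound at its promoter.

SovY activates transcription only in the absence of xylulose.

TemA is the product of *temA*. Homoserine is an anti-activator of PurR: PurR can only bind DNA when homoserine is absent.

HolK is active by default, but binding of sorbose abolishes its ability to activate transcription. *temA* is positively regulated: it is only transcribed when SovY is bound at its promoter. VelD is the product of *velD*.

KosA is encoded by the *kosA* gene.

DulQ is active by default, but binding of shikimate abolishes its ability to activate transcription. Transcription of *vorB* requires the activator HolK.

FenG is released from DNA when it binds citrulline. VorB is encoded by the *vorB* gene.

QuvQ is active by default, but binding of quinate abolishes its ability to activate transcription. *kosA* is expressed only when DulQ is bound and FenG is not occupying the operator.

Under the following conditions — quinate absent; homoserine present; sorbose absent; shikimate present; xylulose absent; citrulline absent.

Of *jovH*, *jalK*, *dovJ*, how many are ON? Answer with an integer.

3

Homoserine is present, so PurR is inactive.
Required activator PurR is absent, so *velD* is not transcribed.
So VelD is not produced.
Sorbose is absent, so HolK is active.
No repressor is bound and HolK is active, so *vorB* is transcribed.
So VorB is produced and active.
No repressor is bound and VorB is active, so *jovH* is transcribed.
→ *jovH* is ON.
Quinate is absent, so QuvQ is active.
No repressor is bound and QuvQ is active, so *jalK* is transcribed.
→ *jalK* is ON.
Shikimate is present, so DulQ is inactive.
Citrulline is absent, so FenG is active.
With repressor FenG bound, *kosA* is not transcribed.
So KosA is not produced.
Xylulose is absent, so SovY is active.
No repressor is bound and SovY is active, so *temA* is transcribed.
So TemA is produced and active.
No repressor is bound and TemA is active, so *dovJ* is transcribed.
→ *dovJ* is ON.
3 of the 3 genes are transcribed.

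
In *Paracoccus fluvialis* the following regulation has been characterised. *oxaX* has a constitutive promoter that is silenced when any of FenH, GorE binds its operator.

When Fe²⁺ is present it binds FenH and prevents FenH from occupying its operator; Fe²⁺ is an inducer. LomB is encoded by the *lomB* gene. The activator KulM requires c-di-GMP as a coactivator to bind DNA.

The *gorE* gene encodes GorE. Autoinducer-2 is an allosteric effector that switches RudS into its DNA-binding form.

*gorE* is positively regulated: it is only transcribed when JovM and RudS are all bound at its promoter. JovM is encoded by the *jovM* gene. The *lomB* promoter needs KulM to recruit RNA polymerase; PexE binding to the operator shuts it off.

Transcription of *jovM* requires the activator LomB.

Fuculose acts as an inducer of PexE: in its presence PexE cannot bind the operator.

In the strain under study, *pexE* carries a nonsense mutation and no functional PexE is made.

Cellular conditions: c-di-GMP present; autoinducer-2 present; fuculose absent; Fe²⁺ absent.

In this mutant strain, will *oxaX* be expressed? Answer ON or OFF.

OFF

Fe²⁺ is absent, so FenH is active.
c-di-GMP is present, so KulM is active.
PexE is non-functional in this strain, so it has no effect.
No repressor is bound and KulM is active, so *lomB* is transcribed.
So LomB is produced and active.
No repressor is bound and LomB is active, so *jovM* is transcribed.
So JovM is produced and active.
Autoinducer-2 is present, so RudS is active.
No repressor is bound and JovM and RudS are active, so *gorE* is transcribed.
So GorE is produced and active.
With repressor FenH bound, *oxaX* is not transcribed.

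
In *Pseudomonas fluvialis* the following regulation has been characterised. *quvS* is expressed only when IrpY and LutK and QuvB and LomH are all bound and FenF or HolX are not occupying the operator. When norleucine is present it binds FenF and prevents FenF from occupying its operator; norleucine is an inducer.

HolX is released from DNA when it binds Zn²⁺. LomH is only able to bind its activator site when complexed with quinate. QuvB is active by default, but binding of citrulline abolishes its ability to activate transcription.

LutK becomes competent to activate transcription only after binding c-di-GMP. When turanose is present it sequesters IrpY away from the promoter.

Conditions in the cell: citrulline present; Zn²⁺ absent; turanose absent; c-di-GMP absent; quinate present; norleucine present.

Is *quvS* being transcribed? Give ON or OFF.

Turanose is absent, so IrpY is active.
c-di-GMP is absent, so LutK is inactive.
Citrulline is present, so QuvB is inactive.
Norleucine is present, so FenF is inactive.
Zn²⁺ is absent, so HolX is active.
Quinate is present, so LomH is active.
With repressor HolX bound, *quvS* is not transcribed.

OFF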